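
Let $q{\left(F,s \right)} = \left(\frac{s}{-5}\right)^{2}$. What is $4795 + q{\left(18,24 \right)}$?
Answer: $\frac{120451}{25} \approx 4818.0$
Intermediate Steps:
$q{\left(F,s \right)} = \frac{s^{2}}{25}$ ($q{\left(F,s \right)} = \left(s \left(- \frac{1}{5}\right)\right)^{2} = \left(- \frac{s}{5}\right)^{2} = \frac{s^{2}}{25}$)
$4795 + q{\left(18,24 \right)} = 4795 + \frac{24^{2}}{25} = 4795 + \frac{1}{25} \cdot 576 = 4795 + \frac{576}{25} = \frac{120451}{25}$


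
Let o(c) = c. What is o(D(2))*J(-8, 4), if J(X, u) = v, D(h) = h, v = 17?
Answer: 34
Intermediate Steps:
J(X, u) = 17
o(D(2))*J(-8, 4) = 2*17 = 34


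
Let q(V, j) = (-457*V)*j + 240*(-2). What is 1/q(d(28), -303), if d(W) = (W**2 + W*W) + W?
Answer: 1/220999236 ≈ 4.5249e-9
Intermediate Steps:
d(W) = W + 2*W**2 (d(W) = (W**2 + W**2) + W = 2*W**2 + W = W + 2*W**2)
q(V, j) = -480 - 457*V*j (q(V, j) = -457*V*j - 480 = -480 - 457*V*j)
1/q(d(28), -303) = 1/(-480 - 457*28*(1 + 2*28)*(-303)) = 1/(-480 - 457*28*(1 + 56)*(-303)) = 1/(-480 - 457*28*57*(-303)) = 1/(-480 - 457*1596*(-303)) = 1/(-480 + 220999716) = 1/220999236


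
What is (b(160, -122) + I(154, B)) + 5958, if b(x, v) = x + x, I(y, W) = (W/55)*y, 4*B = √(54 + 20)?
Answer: 6278 + 7*√74/10 ≈ 6284.0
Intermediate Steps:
B = √74/4 (B = √(54 + 20)/4 = √74/4 ≈ 2.1506)
I(y, W) = W*y/55 (I(y, W) = (W*(1/55))*y = (W/55)*y = W*y/55)
b(x, v) = 2*x
(b(160, -122) + I(154, B)) + 5958 = (2*160 + (1/55)*(√74/4)*154) + 5958 = (320 + 7*√74/10) + 5958 = 6278 + 7*√74/10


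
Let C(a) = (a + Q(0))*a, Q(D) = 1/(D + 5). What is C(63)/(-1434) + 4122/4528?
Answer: -5049057/2705480 ≈ -1.8662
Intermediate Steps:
Q(D) = 1/(5 + D)
C(a) = a*(1/5 + a) (C(a) = (a + 1/(5 + 0))*a = (a + 1/5)*a = (1/5 + a)*a = a*(1/5 + a))
C(63)/(-1434) + 4122/4528 = (63*(1/5 + 63))/(-1434) + 4122/4528 = (63*(316/5))*(-1/1434) + 4122*(1/4528) = (19908/5)*(-1/1434) + 2061/2264 = -3318/1195 + 2061/2264 = -5049057/2705480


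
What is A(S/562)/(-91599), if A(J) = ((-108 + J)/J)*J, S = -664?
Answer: 30680/25739319 ≈ 0.0011920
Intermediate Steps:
A(J) = -108 + J (A(J) = ((-108 + J)/J)*J = -108 + J)
A(S/562)/(-91599) = (-108 - 664/562)/(-91599) = (-108 - 664*1/562)*(-1/91599) = (-108 - 332/281)*(-1/91599) = -30680/281*(-1/91599) = 30680/25739319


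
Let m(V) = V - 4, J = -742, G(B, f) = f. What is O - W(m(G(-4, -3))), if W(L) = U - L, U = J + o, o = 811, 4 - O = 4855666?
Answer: -4855738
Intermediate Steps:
O = -4855662 (O = 4 - 1*4855666 = 4 - 4855666 = -4855662)
m(V) = -4 + V
U = 69 (U = -742 + 811 = 69)
W(L) = 69 - L
O - W(m(G(-4, -3))) = -4855662 - (69 - (-4 - 3)) = -4855662 - (69 - 1*(-7)) = -4855662 - (69 + 7) = -4855662 - 1*76 = -4855662 - 76 = -4855738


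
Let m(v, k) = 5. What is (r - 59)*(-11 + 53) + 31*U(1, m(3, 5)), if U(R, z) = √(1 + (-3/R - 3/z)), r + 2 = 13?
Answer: -2016 + 31*I*√65/5 ≈ -2016.0 + 49.986*I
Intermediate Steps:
r = 11 (r = -2 + 13 = 11)
U(R, z) = √(1 - 3/R - 3/z)
(r - 59)*(-11 + 53) + 31*U(1, m(3, 5)) = (11 - 59)*(-11 + 53) + 31*√(1 - 3/1 - 3/5) = -48*42 + 31*√(1 - 3*1 - 3*⅕) = -2016 + 31*√(1 - 3 - ⅗) = -2016 + 31*√(-13/5) = -2016 + 31*(I*√65/5) = -2016 + 31*I*√65/5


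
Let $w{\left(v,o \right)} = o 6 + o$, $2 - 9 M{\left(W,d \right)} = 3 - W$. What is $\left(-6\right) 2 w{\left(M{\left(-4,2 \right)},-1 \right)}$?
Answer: $84$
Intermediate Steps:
$M{\left(W,d \right)} = - \frac{1}{9} + \frac{W}{9}$ ($M{\left(W,d \right)} = \frac{2}{9} - \frac{3 - W}{9} = \frac{2}{9} + \left(- \frac{1}{3} + \frac{W}{9}\right) = - \frac{1}{9} + \frac{W}{9}$)
$w{\left(v,o \right)} = 7 o$ ($w{\left(v,o \right)} = 6 o + o = 7 o$)
$\left(-6\right) 2 w{\left(M{\left(-4,2 \right)},-1 \right)} = \left(-6\right) 2 \cdot 7 \left(-1\right) = \left(-12\right) \left(-7\right) = 84$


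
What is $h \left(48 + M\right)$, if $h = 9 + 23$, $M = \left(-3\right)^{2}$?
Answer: $1824$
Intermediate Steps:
$M = 9$
$h = 32$
$h \left(48 + M\right) = 32 \left(48 + 9\right) = 32 \cdot 57 = 1824$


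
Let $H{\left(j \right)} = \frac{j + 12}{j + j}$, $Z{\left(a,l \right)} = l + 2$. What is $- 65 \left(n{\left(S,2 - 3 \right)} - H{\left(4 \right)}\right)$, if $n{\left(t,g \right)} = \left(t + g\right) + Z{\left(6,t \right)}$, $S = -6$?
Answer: $845$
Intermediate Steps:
$Z{\left(a,l \right)} = 2 + l$
$H{\left(j \right)} = \frac{12 + j}{2 j}$
$n{\left(t,g \right)} = 2 + g + 2 t$ ($n{\left(t,g \right)} = \left(t + g\right) + \left(2 + t\right) = \left(g + t\right) + \left(2 + t\right) = 2 + g + 2 t$)
$- 65 \left(n{\left(S,2 - 3 \right)} - H{\left(4 \right)}\right) = - 65 \left(\left(2 + \left(2 - 3\right) + 2 \left(-6\right)\right) - \frac{12 + 4}{2 \cdot 4}\right) = - 65 \left(\left(2 + \left(2 - 3\right) - 12\right) - \frac{1}{2} \cdot \frac{1}{4} \cdot 16\right) = - 65 \left(\left(2 - 1 - 12\right) - 2\right) = - 65 \left(-11 - 2\right) = \left(-65\right) \left(-13\right) = 845$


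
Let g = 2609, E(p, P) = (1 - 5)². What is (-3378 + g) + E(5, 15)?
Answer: -753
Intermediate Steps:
E(p, P) = 16 (E(p, P) = (-4)² = 16)
(-3378 + g) + E(5, 15) = (-3378 + 2609) + 16 = -769 + 16 = -753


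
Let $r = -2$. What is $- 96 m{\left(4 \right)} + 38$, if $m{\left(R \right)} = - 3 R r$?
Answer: $-2266$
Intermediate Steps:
$m{\left(R \right)} = 6 R$ ($m{\left(R \right)} = - 3 R \left(-2\right) = 6 R$)
$- 96 m{\left(4 \right)} + 38 = - 96 \cdot 6 \cdot 4 + 38 = \left(-96\right) 24 + 38 = -2304 + 38 = -2266$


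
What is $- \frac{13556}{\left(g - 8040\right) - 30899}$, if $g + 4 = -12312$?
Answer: $\frac{13556}{51255} \approx 0.26448$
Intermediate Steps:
$g = -12316$ ($g = -4 - 12312 = -12316$)
$- \frac{13556}{\left(g - 8040\right) - 30899} = - \frac{13556}{\left(-12316 - 8040\right) - 30899} = - \frac{13556}{-20356 - 30899} = - \frac{13556}{-51255} = \left(-13556\right) \left(- \frac{1}{51255}\right) = \frac{13556}{51255}$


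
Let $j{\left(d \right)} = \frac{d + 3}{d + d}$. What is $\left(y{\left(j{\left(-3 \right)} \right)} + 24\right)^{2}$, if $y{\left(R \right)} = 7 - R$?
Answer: $961$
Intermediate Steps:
$j{\left(d \right)} = \frac{3 + d}{2 d}$
$\left(y{\left(j{\left(-3 \right)} \right)} + 24\right)^{2} = \left(\left(7 - \frac{3 - 3}{2 \left(-3\right)}\right) + 24\right)^{2} = \left(\left(7 - \frac{1}{2} \left(- \frac{1}{3}\right) 0\right) + 24\right)^{2} = \left(\left(7 - 0\right) + 24\right)^{2} = \left(\left(7 + 0\right) + 24\right)^{2} = \left(7 + 24\right)^{2} = 31^{2} = 961$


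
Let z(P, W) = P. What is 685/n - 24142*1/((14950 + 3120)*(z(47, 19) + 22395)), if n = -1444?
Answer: -69455203737/146395225340 ≈ -0.47444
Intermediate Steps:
685/n - 24142*1/((14950 + 3120)*(z(47, 19) + 22395)) = 685/(-1444) - 24142*1/((47 + 22395)*(14950 + 3120)) = 685*(-1/1444) - 24142/(18070*22442) = -685/1444 - 24142/405526940 = -685/1444 - 24142*1/405526940 = -685/1444 - 12071/202763470 = -69455203737/146395225340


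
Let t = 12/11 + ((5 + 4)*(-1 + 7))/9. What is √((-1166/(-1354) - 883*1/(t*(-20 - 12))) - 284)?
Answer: I*√12458785167777/211224 ≈ 16.711*I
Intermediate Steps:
t = 78/11 (t = 12*(1/11) + (9*6)*(⅑) = 12/11 + 54*(⅑) = 12/11 + 6 = 78/11 ≈ 7.0909)
√((-1166/(-1354) - 883*1/(t*(-20 - 12))) - 284) = √((-1166/(-1354) - 883*11/(78*(-20 - 12))) - 284) = √((-1166*(-1/1354) - 883/((-32*78/11))) - 284) = √((583/677 - 883/(-2496/11)) - 284) = √((583/677 - 883*(-11/2496)) - 284) = √((583/677 + 9713/2496) - 284) = √(8030869/1689792 - 284) = √(-471870059/1689792) = I*√12458785167777/211224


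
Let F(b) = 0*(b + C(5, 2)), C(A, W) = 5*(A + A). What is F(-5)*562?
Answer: 0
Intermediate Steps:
C(A, W) = 10*A (C(A, W) = 5*(2*A) = 10*A)
F(b) = 0 (F(b) = 0*(b + 10*5) = 0*(b + 50) = 0*(50 + b) = 0)
F(-5)*562 = 0*562 = 0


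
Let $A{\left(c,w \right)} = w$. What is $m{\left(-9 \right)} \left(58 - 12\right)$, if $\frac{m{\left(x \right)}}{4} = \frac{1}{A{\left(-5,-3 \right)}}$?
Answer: $- \frac{184}{3} \approx -61.333$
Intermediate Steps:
$m{\left(x \right)} = - \frac{4}{3}$ ($m{\left(x \right)} = \frac{4}{-3} = 4 \left(- \frac{1}{3}\right) = - \frac{4}{3}$)
$m{\left(-9 \right)} \left(58 - 12\right) = - \frac{4 \left(58 - 12\right)}{3} = \left(- \frac{4}{3}\right) 46 = - \frac{184}{3}$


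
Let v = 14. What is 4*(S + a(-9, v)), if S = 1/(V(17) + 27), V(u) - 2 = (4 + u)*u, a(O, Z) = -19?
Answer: -14666/193 ≈ -75.990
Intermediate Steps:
V(u) = 2 + u*(4 + u) (V(u) = 2 + (4 + u)*u = 2 + u*(4 + u))
S = 1/386 (S = 1/((2 + 17² + 4*17) + 27) = 1/((2 + 289 + 68) + 27) = 1/(359 + 27) = 1/386 ≈ 0.0025907)
4*(S + a(-9, v)) = 4*(1/386 - 19) = 4*(-7333/386) = -14666/193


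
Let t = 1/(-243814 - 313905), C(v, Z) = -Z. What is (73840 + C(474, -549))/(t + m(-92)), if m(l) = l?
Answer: -41488158691/51310149 ≈ -808.58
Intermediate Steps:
t = -1/557719 (t = 1/(-557719) = -1/557719 ≈ -1.7930e-6)
(73840 + C(474, -549))/(t + m(-92)) = (73840 - 1*(-549))/(-1/557719 - 92) = (73840 + 549)/(-51310149/557719) = 74389*(-557719/51310149) = -41488158691/51310149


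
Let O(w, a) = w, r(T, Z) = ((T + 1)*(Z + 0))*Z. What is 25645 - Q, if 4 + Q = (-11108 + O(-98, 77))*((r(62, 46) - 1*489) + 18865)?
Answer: 1699796553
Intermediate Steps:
r(T, Z) = Z**2*(1 + T) (r(T, Z) = ((1 + T)*Z)*Z = (Z*(1 + T))*Z = Z**2*(1 + T))
Q = -1699770908 (Q = -4 + (-11108 - 98)*((46**2*(1 + 62) - 1*489) + 18865) = -4 - 11206*((2116*63 - 489) + 18865) = -4 - 11206*((133308 - 489) + 18865) = -4 - 11206*(132819 + 18865) = -4 - 11206*151684 = -4 - 1699770904 = -1699770908)
25645 - Q = 25645 - 1*(-1699770908) = 25645 + 1699770908 = 1699796553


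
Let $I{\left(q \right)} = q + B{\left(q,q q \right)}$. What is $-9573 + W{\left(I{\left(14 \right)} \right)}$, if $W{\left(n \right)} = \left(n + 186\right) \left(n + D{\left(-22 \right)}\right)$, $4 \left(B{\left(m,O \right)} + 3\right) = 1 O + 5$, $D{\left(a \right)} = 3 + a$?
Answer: $\frac{13973}{16} \approx 873.31$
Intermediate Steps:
$B{\left(m,O \right)} = - \frac{7}{4} + \frac{O}{4}$ ($B{\left(m,O \right)} = -3 + \frac{1 O + 5}{4} = -3 + \frac{O + 5}{4} = -3 + \frac{5 + O}{4} = -3 + \left(\frac{5}{4} + \frac{O}{4}\right) = - \frac{7}{4} + \frac{O}{4}$)
$I{\left(q \right)} = - \frac{7}{4} + q + \frac{q^{2}}{4}$ ($I{\left(q \right)} = q + \left(- \frac{7}{4} + \frac{q q}{4}\right) = q + \left(- \frac{7}{4} + \frac{q^{2}}{4}\right) = - \frac{7}{4} + q + \frac{q^{2}}{4}$)
$W{\left(n \right)} = \left(-19 + n\right) \left(186 + n\right)$ ($W{\left(n \right)} = \left(n + 186\right) \left(n + \left(3 - 22\right)\right) = \left(186 + n\right) \left(n - 19\right) = \left(186 + n\right) \left(-19 + n\right) = \left(-19 + n\right) \left(186 + n\right)$)
$-9573 + W{\left(I{\left(14 \right)} \right)} = -9573 + \left(-3534 + \left(- \frac{7}{4} + 14 + \frac{14^{2}}{4}\right)^{2} + 167 \left(- \frac{7}{4} + 14 + \frac{14^{2}}{4}\right)\right) = -9573 + \left(-3534 + \left(- \frac{7}{4} + 14 + \frac{1}{4} \cdot 196\right)^{2} + 167 \left(- \frac{7}{4} + 14 + \frac{1}{4} \cdot 196\right)\right) = -9573 + \left(-3534 + \left(- \frac{7}{4} + 14 + 49\right)^{2} + 167 \left(- \frac{7}{4} + 14 + 49\right)\right) = -9573 + \left(-3534 + \left(\frac{245}{4}\right)^{2} + 167 \cdot \frac{245}{4}\right) = -9573 + \left(-3534 + \frac{60025}{16} + \frac{40915}{4}\right) = -9573 + \frac{167141}{16} = \frac{13973}{16}$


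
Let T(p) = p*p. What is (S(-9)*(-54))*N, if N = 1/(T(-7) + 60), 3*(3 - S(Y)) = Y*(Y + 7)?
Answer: 162/109 ≈ 1.4862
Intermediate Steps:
S(Y) = 3 - Y*(7 + Y)/3 (S(Y) = 3 - Y*(Y + 7)/3 = 3 - Y*(7 + Y)/3)
T(p) = p**2
N = 1/109 (N = 1/((-7)**2 + 60) = 1/(49 + 60) = 1/109 ≈ 0.0091743)
(S(-9)*(-54))*N = ((3 - 7/3*(-9) - 1/3*(-9)**2)*(-54))*(1/109) = ((3 + 21 - 1/3*81)*(-54))*(1/109) = ((3 + 21 - 27)*(-54))*(1/109) = -3*(-54)*(1/109) = 162*(1/109) = 162/109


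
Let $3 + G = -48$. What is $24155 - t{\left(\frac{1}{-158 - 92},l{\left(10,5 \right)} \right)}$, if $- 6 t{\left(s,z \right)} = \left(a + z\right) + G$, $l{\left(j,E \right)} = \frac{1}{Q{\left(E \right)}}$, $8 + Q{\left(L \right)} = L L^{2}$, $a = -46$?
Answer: $\frac{8472731}{351} \approx 24139.0$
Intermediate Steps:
$G = -51$ ($G = -3 - 48 = -51$)
$Q{\left(L \right)} = -8 + L^{3}$ ($Q{\left(L \right)} = -8 + L L^{2} = -8 + L^{3}$)
$l{\left(j,E \right)} = \frac{1}{-8 + E^{3}}$
$t{\left(s,z \right)} = \frac{97}{6} - \frac{z}{6}$ ($t{\left(s,z \right)} = - \frac{\left(-46 + z\right) - 51}{6} = - \frac{-97 + z}{6} = \frac{97}{6} - \frac{z}{6}$)
$24155 - t{\left(\frac{1}{-158 - 92},l{\left(10,5 \right)} \right)} = 24155 - \left(\frac{97}{6} - \frac{1}{6 \left(-8 + 5^{3}\right)}\right) = 24155 - \left(\frac{97}{6} - \frac{1}{6 \left(-8 + 125\right)}\right) = 24155 - \left(\frac{97}{6} - \frac{1}{6 \cdot 117}\right) = 24155 - \left(\frac{97}{6} - \frac{1}{702}\right) = 24155 - \frac{5674}{351} = \frac{8472731}{351}$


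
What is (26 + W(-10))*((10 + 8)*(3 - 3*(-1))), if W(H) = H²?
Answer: 13608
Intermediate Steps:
(26 + W(-10))*((10 + 8)*(3 - 3*(-1))) = (26 + (-10)²)*((10 + 8)*(3 - 3*(-1))) = (26 + 100)*(18*(3 + 3)) = 126*(18*6) = 126*108 = 13608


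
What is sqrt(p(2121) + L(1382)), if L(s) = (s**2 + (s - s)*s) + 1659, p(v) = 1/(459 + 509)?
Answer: sqrt(3700824690)/44 ≈ 1382.6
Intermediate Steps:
p(v) = 1/968
L(s) = 1659 + s**2 (L(s) = (s**2 + 0*s) + 1659 = (s**2 + 0) + 1659 = s**2 + 1659 = 1659 + s**2)
sqrt(p(2121) + L(1382)) = sqrt(1/968 + (1659 + 1382**2)) = sqrt(1/968 + (1659 + 1909924)) = sqrt(1/968 + 1911583) = sqrt(1850412345/968) = sqrt(3700824690)/44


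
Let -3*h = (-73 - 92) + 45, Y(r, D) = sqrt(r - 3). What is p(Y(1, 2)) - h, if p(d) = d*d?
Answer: -42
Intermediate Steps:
Y(r, D) = sqrt(-3 + r)
p(d) = d**2
h = 40 (h = -((-73 - 92) + 45)/3 = -(-165 + 45)/3 = -1/3*(-120) = 40)
p(Y(1, 2)) - h = (sqrt(-3 + 1))**2 - 1*40 = (sqrt(-2))**2 - 40 = (I*sqrt(2))**2 - 40 = -2 - 40 = -42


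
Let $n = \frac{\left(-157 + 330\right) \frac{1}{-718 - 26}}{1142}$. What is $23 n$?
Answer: $- \frac{3979}{849648} \approx -0.0046831$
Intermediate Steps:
$n = - \frac{173}{849648}$ ($n = \frac{173}{-744} \cdot \frac{1}{1142} = 173 \left(- \frac{1}{744}\right) \frac{1}{1142} = \left(- \frac{173}{744}\right) \frac{1}{1142} = - \frac{173}{849648} \approx -0.00020361$)
$23 n = 23 \left(- \frac{173}{849648}\right) = - \frac{3979}{849648}$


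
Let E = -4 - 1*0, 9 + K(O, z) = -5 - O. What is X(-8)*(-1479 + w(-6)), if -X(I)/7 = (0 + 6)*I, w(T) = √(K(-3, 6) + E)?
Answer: -496944 + 336*I*√15 ≈ -4.9694e+5 + 1301.3*I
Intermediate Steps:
K(O, z) = -14 - O (K(O, z) = -9 + (-5 - O) = -14 - O)
E = -4 (E = -4 + 0 = -4)
w(T) = I*√15 (w(T) = √((-14 - 1*(-3)) - 4) = √((-14 + 3) - 4) = √(-11 - 4) = √(-15) = I*√15)
X(I) = -42*I (X(I) = -7*(0 + 6)*I = -42*I)
X(-8)*(-1479 + w(-6)) = (-42*(-8))*(-1479 + I*√15) = 336*(-1479 + I*√15) = -496944 + 336*I*√15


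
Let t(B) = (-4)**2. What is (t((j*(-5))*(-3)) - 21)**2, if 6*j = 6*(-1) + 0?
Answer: 25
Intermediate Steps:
j = -1 (j = (6*(-1) + 0)/6 = (-6 + 0)/6 = (1/6)*(-6) = -1)
t(B) = 16
(t((j*(-5))*(-3)) - 21)**2 = (16 - 21)**2 = (-5)**2 = 25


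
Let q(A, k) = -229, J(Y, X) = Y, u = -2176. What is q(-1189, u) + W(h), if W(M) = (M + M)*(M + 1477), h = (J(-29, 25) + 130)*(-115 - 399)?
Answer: 5236772607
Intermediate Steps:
h = -51914 (h = (-29 + 130)*(-115 - 399) = 101*(-514) = -51914)
W(M) = 2*M*(1477 + M) (W(M) = (2*M)*(1477 + M) = 2*M*(1477 + M))
q(-1189, u) + W(h) = -229 + 2*(-51914)*(1477 - 51914) = -229 + 2*(-51914)*(-50437) = -229 + 5236772836 = 5236772607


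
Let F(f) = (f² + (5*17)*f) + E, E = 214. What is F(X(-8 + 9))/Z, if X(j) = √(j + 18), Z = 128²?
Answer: 233/16384 + 85*√19/16384 ≈ 0.036835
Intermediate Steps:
Z = 16384
X(j) = √(18 + j)
F(f) = 214 + f² + 85*f (F(f) = (f² + (5*17)*f) + 214 = (f² + 85*f) + 214 = 214 + f² + 85*f)
F(X(-8 + 9))/Z = (214 + (√(18 + (-8 + 9)))² + 85*√(18 + (-8 + 9)))/16384 = (214 + (√(18 + 1))² + 85*√(18 + 1))*(1/16384) = (214 + (√19)² + 85*√19)*(1/16384) = (214 + 19 + 85*√19)*(1/16384) = (233 + 85*√19)*(1/16384) = 233/16384 + 85*√19/16384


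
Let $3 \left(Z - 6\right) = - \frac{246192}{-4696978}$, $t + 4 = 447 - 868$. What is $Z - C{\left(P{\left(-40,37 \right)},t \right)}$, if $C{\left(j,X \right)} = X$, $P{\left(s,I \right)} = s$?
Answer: $\frac{1012239791}{2348489} \approx 431.02$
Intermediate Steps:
$t = -425$ ($t = -4 + \left(447 - 868\right) = -4 - 421 = -425$)
$Z = \frac{14131966}{2348489}$ ($Z = 6 + \frac{\left(-246192\right) \frac{1}{-4696978}}{3} = 6 + \frac{\left(-246192\right) \left(- \frac{1}{4696978}\right)}{3} = 6 + \frac{1}{3} \cdot \frac{123096}{2348489} = 6 + \frac{41032}{2348489} = \frac{14131966}{2348489} \approx 6.0175$)
$Z - C{\left(P{\left(-40,37 \right)},t \right)} = \frac{14131966}{2348489} - -425 = \frac{14131966}{2348489} + 425 = \frac{1012239791}{2348489}$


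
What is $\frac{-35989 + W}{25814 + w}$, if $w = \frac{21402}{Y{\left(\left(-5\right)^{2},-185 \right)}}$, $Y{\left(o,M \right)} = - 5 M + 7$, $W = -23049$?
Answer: $- \frac{27511708}{12040025} \approx -2.285$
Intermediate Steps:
$Y{\left(o,M \right)} = 7 - 5 M$
$w = \frac{10701}{466}$ ($w = \frac{21402}{7 - -925} = \frac{21402}{7 + 925} = \frac{21402}{932} = 21402 \cdot \frac{1}{932} = \frac{10701}{466} \approx 22.964$)
$\frac{-35989 + W}{25814 + w} = \frac{-35989 - 23049}{25814 + \frac{10701}{466}} = - \frac{59038}{\frac{12040025}{466}} = \left(-59038\right) \frac{466}{12040025} = - \frac{27511708}{12040025}$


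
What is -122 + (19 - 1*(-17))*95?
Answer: 3298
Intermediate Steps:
-122 + (19 - 1*(-17))*95 = -122 + (19 + 17)*95 = -122 + 36*95 = -122 + 3420 = 3298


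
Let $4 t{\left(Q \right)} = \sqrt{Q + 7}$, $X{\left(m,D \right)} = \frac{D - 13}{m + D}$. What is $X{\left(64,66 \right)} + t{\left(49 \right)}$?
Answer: $\frac{53}{130} + \frac{\sqrt{14}}{2} \approx 2.2785$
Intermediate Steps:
$X{\left(m,D \right)} = \frac{-13 + D}{D + m}$
$t{\left(Q \right)} = \frac{\sqrt{7 + Q}}{4}$ ($t{\left(Q \right)} = \frac{\sqrt{Q + 7}}{4} = \frac{\sqrt{7 + Q}}{4}$)
$X{\left(64,66 \right)} + t{\left(49 \right)} = \frac{-13 + 66}{66 + 64} + \frac{\sqrt{7 + 49}}{4} = \frac{1}{130} \cdot 53 + \frac{\sqrt{56}}{4} = \frac{1}{130} \cdot 53 + \frac{2 \sqrt{14}}{4} = \frac{53}{130} + \frac{\sqrt{14}}{2}$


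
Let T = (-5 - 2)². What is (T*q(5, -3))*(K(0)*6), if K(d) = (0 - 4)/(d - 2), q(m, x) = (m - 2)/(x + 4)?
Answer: 1764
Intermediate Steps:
q(m, x) = (-2 + m)/(4 + x)
K(d) = -4/(-2 + d)
T = 49 (T = (-7)² = 49)
(T*q(5, -3))*(K(0)*6) = (49*((-2 + 5)/(4 - 3)))*(-4/(-2 + 0)*6) = (49*(3/1))*(-4/(-2)*6) = (49*(1*3))*(-4*(-½)*6) = (49*3)*(2*6) = 147*12 = 1764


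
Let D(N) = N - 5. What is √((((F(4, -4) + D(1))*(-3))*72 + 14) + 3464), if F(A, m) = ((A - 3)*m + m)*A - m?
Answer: √10390 ≈ 101.93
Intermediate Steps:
F(A, m) = -m + A*(m + m*(-3 + A)) (F(A, m) = ((-3 + A)*m + m)*A - m = (m*(-3 + A) + m)*A - m = (m + m*(-3 + A))*A - m = A*(m + m*(-3 + A)) - m = -m + A*(m + m*(-3 + A)))
D(N) = -5 + N
√((((F(4, -4) + D(1))*(-3))*72 + 14) + 3464) = √((((-4*(-1 + 4² - 2*4) + (-5 + 1))*(-3))*72 + 14) + 3464) = √((((-4*(-1 + 16 - 8) - 4)*(-3))*72 + 14) + 3464) = √((((-4*7 - 4)*(-3))*72 + 14) + 3464) = √((((-28 - 4)*(-3))*72 + 14) + 3464) = √((-32*(-3)*72 + 14) + 3464) = √((96*72 + 14) + 3464) = √((6912 + 14) + 3464) = √(6926 + 3464) = √10390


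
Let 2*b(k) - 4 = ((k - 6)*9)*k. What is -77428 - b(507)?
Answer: -2440923/2 ≈ -1.2205e+6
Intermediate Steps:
b(k) = 2 + k*(-54 + 9*k)/2 (b(k) = 2 + (((k - 6)*9)*k)/2 = 2 + (((-6 + k)*9)*k)/2 = 2 + ((-54 + 9*k)*k)/2 = 2 + (k*(-54 + 9*k))/2 = 2 + k*(-54 + 9*k)/2)
-77428 - b(507) = -77428 - (2 - 27*507 + (9/2)*507²) = -77428 - (2 - 13689 + (9/2)*257049) = -77428 - (2 - 13689 + 2313441/2) = -77428 - 1*2286067/2 = -77428 - 2286067/2 = -2440923/2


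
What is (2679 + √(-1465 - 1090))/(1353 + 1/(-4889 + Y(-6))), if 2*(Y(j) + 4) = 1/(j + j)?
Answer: 104867669/52962275 + 117433*I*√2555/158886825 ≈ 1.98 + 0.037359*I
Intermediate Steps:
Y(j) = -4 + 1/(4*j) (Y(j) = -4 + 1/(2*(j + j)) = -4 + 1/(2*((2*j))) = -4 + (1/(2*j))/2 = -4 + 1/(4*j))
(2679 + √(-1465 - 1090))/(1353 + 1/(-4889 + Y(-6))) = (2679 + √(-1465 - 1090))/(1353 + 1/(-4889 + (-4 + (¼)/(-6)))) = (2679 + √(-2555))/(1353 + 1/(-4889 + (-4 + (¼)*(-⅙)))) = (2679 + I*√2555)/(1353 + 1/(-4889 + (-4 - 1/24))) = (2679 + I*√2555)/(1353 + 1/(-4889 - 97/24)) = (2679 + I*√2555)/(1353 + 1/(-117433/24)) = (2679 + I*√2555)/(1353 - 24/117433) = (2679 + I*√2555)/(158886825/117433) = (2679 + I*√2555)*(117433/158886825) = 104867669/52962275 + 117433*I*√2555/158886825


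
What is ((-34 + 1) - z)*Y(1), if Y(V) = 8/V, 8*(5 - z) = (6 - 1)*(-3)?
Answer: -319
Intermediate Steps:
z = 55/8 (z = 5 - (6 - 1)*(-3)/8 = 5 - 5*(-3)/8 = 5 - 1/8*(-15) = 5 + 15/8 = 55/8 ≈ 6.8750)
((-34 + 1) - z)*Y(1) = ((-34 + 1) - 1*55/8)*(8/1) = (-33 - 55/8)*(8*1) = -319/8*8 = -319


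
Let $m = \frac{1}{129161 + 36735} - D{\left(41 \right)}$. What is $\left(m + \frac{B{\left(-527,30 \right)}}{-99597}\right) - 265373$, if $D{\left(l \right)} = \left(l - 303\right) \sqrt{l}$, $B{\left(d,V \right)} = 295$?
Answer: $- \frac{4384690168998899}{16522743912} + 262 \sqrt{41} \approx -2.637 \cdot 10^{5}$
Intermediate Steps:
$D{\left(l \right)} = \sqrt{l} \left(-303 + l\right)$ ($D{\left(l \right)} = \left(-303 + l\right) \sqrt{l} = \sqrt{l} \left(-303 + l\right)$)
$m = \frac{1}{165896} + 262 \sqrt{41}$ ($m = \frac{1}{129161 + 36735} - \sqrt{41} \left(-303 + 41\right) = \frac{1}{165896} - \sqrt{41} \left(-262\right) = \frac{1}{165896} - - 262 \sqrt{41} = \frac{1}{165896} + 262 \sqrt{41} \approx 1677.6$)
$\left(m + \frac{B{\left(-527,30 \right)}}{-99597}\right) - 265373 = \left(\left(\frac{1}{165896} + 262 \sqrt{41}\right) + \frac{295}{-99597}\right) - 265373 = \left(\left(\frac{1}{165896} + 262 \sqrt{41}\right) + 295 \left(- \frac{1}{99597}\right)\right) - 265373 = \left(\left(\frac{1}{165896} + 262 \sqrt{41}\right) - \frac{295}{99597}\right) - 265373 = \left(- \frac{48839723}{16522743912} + 262 \sqrt{41}\right) - 265373 = - \frac{4384690168998899}{16522743912} + 262 \sqrt{41}$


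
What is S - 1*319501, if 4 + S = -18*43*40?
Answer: -350465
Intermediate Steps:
S = -30964 (S = -4 - 18*43*40 = -4 - 774*40 = -4 - 30960 = -30964)
S - 1*319501 = -30964 - 1*319501 = -30964 - 319501 = -350465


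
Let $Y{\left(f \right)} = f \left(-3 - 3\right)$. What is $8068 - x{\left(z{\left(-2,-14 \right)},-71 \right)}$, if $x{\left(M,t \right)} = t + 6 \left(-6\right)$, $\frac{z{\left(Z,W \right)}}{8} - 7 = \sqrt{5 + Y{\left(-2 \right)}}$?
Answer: $8175$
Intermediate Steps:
$Y{\left(f \right)} = - 6 f$ ($Y{\left(f \right)} = f \left(-6\right) = - 6 f$)
$z{\left(Z,W \right)} = 56 + 8 \sqrt{17}$ ($z{\left(Z,W \right)} = 56 + 8 \sqrt{5 - -12} = 56 + 8 \sqrt{5 + 12} = 56 + 8 \sqrt{17}$)
$x{\left(M,t \right)} = -36 + t$ ($x{\left(M,t \right)} = t - 36 = -36 + t$)
$8068 - x{\left(z{\left(-2,-14 \right)},-71 \right)} = 8068 - \left(-36 - 71\right) = 8068 - -107 = 8068 + 107 = 8175$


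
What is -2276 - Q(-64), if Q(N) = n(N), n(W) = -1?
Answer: -2275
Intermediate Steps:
Q(N) = -1
-2276 - Q(-64) = -2276 - 1*(-1) = -2276 + 1 = -2275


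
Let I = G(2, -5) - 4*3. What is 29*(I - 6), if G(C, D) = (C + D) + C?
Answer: -551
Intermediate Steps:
G(C, D) = D + 2*C
I = -13 (I = (-5 + 2*2) - 4*3 = (-5 + 4) - 12 = -1 - 12 = -13)
29*(I - 6) = 29*(-13 - 6) = 29*(-19) = -551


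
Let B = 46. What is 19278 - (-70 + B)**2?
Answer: 18702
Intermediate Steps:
19278 - (-70 + B)**2 = 19278 - (-70 + 46)**2 = 19278 - 1*(-24)**2 = 19278 - 1*576 = 19278 - 576 = 18702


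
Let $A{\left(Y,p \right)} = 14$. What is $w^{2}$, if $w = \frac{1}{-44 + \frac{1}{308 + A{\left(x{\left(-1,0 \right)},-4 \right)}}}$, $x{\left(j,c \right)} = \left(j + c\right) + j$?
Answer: $\frac{103684}{200703889} \approx 0.0005166$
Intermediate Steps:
$x{\left(j,c \right)} = c + 2 j$ ($x{\left(j,c \right)} = \left(c + j\right) + j = c + 2 j$)
$w = - \frac{322}{14167}$ ($w = \frac{1}{-44 + \frac{1}{308 + 14}} = \frac{1}{-44 + \frac{1}{322}} = \frac{1}{- \frac{14167}{322}} = - \frac{322}{14167} \approx -0.022729$)
$w^{2} = \left(- \frac{322}{14167}\right)^{2} = \frac{103684}{200703889}$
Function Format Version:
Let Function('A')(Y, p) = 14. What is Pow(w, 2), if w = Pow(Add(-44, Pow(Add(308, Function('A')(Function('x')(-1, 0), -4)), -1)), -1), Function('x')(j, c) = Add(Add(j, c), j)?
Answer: Rational(103684, 200703889) ≈ 0.00051660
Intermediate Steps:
Function('x')(j, c) = Add(c, Mul(2, j)) (Function('x')(j, c) = Add(Add(c, j), j) = Add(c, Mul(2, j)))
w = Rational(-322, 14167) (w = Pow(Add(-44, Pow(Add(308, 14), -1)), -1) = Pow(Add(-44, Pow(322, -1)), -1) = Pow(Add(-44, Rational(1, 322)), -1) = Pow(Rational(-14167, 322), -1) = Rational(-322, 14167) ≈ -0.022729)
Pow(w, 2) = Pow(Rational(-322, 14167), 2) = Rational(103684, 200703889)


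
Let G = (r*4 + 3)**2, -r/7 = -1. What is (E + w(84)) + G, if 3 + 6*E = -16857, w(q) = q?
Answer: -1765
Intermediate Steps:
r = 7 (r = -7*(-1) = 7)
E = -2810 (E = -1/2 + (1/6)*(-16857) = -1/2 - 5619/2 = -2810)
G = 961 (G = (7*4 + 3)**2 = (28 + 3)**2 = 31**2 = 961)
(E + w(84)) + G = (-2810 + 84) + 961 = -2726 + 961 = -1765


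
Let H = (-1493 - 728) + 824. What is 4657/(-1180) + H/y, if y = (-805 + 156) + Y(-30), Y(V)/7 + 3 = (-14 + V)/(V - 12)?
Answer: -269546/146615 ≈ -1.8385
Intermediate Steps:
H = -1397 (H = -2221 + 824 = -1397)
Y(V) = -21 + 7*(-14 + V)/(-12 + V) (Y(V) = -21 + 7*((-14 + V)/(V - 12)) = -21 + 7*((-14 + V)/(-12 + V)) = -21 + 7*(-14 + V)/(-12 + V))
y = -1988/3 (y = (-805 + 156) + 14*(11 - 1*(-30))/(-12 - 30) = -649 + 14*(11 + 30)/(-42) = -649 + 14*(-1/42)*41 = -649 - 41/3 = -1988/3 ≈ -662.67)
4657/(-1180) + H/y = 4657/(-1180) - 1397/(-1988/3) = 4657*(-1/1180) - 1397*(-3/1988) = -4657/1180 + 4191/1988 = -269546/146615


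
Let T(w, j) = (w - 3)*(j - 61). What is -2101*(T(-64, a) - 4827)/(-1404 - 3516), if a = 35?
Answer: -1296317/984 ≈ -1317.4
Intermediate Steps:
T(w, j) = (-61 + j)*(-3 + w) (T(w, j) = (-3 + w)*(-61 + j) = (-61 + j)*(-3 + w))
-2101*(T(-64, a) - 4827)/(-1404 - 3516) = -2101*((183 - 61*(-64) - 3*35 + 35*(-64)) - 4827)/(-1404 - 3516) = -2101/((-4920/((183 + 3904 - 105 - 2240) - 4827))) = -2101/((-4920/(1742 - 4827))) = -2101/((-4920/(-3085))) = -2101/((-4920*(-1/3085))) = -2101/984/617 = -2101*617/984 = -1296317/984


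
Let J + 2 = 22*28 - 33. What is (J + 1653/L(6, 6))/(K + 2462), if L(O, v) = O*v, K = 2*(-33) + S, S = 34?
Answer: 7523/29160 ≈ 0.25799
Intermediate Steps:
K = -32 (K = 2*(-33) + 34 = -66 + 34 = -32)
J = 581 (J = -2 + (22*28 - 33) = -2 + (616 - 33) = -2 + 583 = 581)
(J + 1653/L(6, 6))/(K + 2462) = (581 + 1653/((6*6)))/(-32 + 2462) = (581 + 1653/36)/2430 = (581 + 1653*(1/36))*(1/2430) = (581 + 551/12)*(1/2430) = (7523/12)*(1/2430) = 7523/29160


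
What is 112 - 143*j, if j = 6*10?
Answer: -8468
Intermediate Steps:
j = 60
112 - 143*j = 112 - 143*60 = 112 - 8580 = -8468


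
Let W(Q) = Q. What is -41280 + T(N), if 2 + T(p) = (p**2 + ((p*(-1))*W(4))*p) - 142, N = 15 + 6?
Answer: -42747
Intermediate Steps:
N = 21
T(p) = -144 - 3*p**2 (T(p) = -2 + ((p**2 + ((p*(-1))*4)*p) - 142) = -2 + ((p**2 + (-p*4)*p) - 142) = -2 + ((p**2 + (-4*p)*p) - 142) = -2 + ((p**2 - 4*p**2) - 142) = -2 + (-3*p**2 - 142) = -2 + (-142 - 3*p**2) = -144 - 3*p**2)
-41280 + T(N) = -41280 + (-144 - 3*21**2) = -41280 + (-144 - 3*441) = -41280 + (-144 - 1323) = -41280 - 1467 = -42747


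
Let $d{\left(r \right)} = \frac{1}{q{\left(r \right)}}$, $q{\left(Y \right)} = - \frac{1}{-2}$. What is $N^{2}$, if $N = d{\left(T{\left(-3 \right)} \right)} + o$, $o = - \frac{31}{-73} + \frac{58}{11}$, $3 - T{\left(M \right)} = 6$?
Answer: $\frac{38204761}{644809} \approx 59.25$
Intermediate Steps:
$T{\left(M \right)} = -3$ ($T{\left(M \right)} = 3 - 6 = -3$)
$q{\left(Y \right)} = \frac{1}{2}$ ($q{\left(Y \right)} = \left(-1\right) \left(- \frac{1}{2}\right) = \frac{1}{2}$)
$o = \frac{4575}{803}$ ($o = \left(-31\right) \left(- \frac{1}{73}\right) + 58 \cdot \frac{1}{11} = \frac{31}{73} + \frac{58}{11} = \frac{4575}{803} \approx 5.6974$)
$d{\left(r \right)} = 2$ ($d{\left(r \right)} = \frac{1}{\frac{1}{2}} = 2$)
$N = \frac{6181}{803}$ ($N = 2 + \frac{4575}{803} = \frac{6181}{803} \approx 7.6974$)
$N^{2} = \left(\frac{6181}{803}\right)^{2} = \frac{38204761}{644809}$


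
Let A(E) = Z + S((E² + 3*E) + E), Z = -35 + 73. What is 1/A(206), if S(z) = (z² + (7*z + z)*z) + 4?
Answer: 1/16842848442 ≈ 5.9372e-11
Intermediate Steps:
S(z) = 4 + 9*z² (S(z) = (z² + (8*z)*z) + 4 = (z² + 8*z²) + 4 = 9*z² + 4 = 4 + 9*z²)
Z = 38
A(E) = 42 + 9*(E² + 4*E)² (A(E) = 38 + (4 + 9*((E² + 3*E) + E)²) = 38 + (4 + 9*(E² + 4*E)²) = 42 + 9*(E² + 4*E)²)
1/A(206) = 1/(42 + 9*206²*(4 + 206)²) = 1/(42 + 9*42436*210²) = 1/(42 + 9*42436*44100) = 1/(42 + 16842848400) = 1/16842848442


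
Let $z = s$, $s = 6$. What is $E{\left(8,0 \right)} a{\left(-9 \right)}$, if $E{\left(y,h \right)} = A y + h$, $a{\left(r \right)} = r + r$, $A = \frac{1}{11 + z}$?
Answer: $- \frac{144}{17} \approx -8.4706$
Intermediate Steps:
$z = 6$
$A = \frac{1}{17}$ ($A = \frac{1}{11 + 6} = \frac{1}{17} \approx 0.058824$)
$a{\left(r \right)} = 2 r$
$E{\left(y,h \right)} = h + \frac{y}{17}$ ($E{\left(y,h \right)} = \frac{y}{17} + h = h + \frac{y}{17}$)
$E{\left(8,0 \right)} a{\left(-9 \right)} = \left(0 + \frac{1}{17} \cdot 8\right) 2 \left(-9\right) = \left(0 + \frac{8}{17}\right) \left(-18\right) = \frac{8}{17} \left(-18\right) = - \frac{144}{17}$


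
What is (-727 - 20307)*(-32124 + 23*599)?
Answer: 385910798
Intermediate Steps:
(-727 - 20307)*(-32124 + 23*599) = -21034*(-32124 + 13777) = -21034*(-18347) = 385910798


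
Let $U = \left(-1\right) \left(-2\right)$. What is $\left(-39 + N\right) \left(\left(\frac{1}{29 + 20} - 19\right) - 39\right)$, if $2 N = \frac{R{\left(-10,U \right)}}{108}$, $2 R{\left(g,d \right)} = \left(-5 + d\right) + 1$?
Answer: $\frac{7978475}{3528} \approx 2261.5$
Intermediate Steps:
$U = 2$
$R{\left(g,d \right)} = -2 + \frac{d}{2}$ ($R{\left(g,d \right)} = \frac{\left(-5 + d\right) + 1}{2} = \frac{-4 + d}{2} = -2 + \frac{d}{2}$)
$N = - \frac{1}{216}$ ($N = \frac{\left(-2 + \frac{1}{2} \cdot 2\right) \frac{1}{108}}{2} = \frac{\left(-2 + 1\right) \frac{1}{108}}{2} = \frac{\left(-1\right) \frac{1}{108}}{2} = \frac{1}{2} \left(- \frac{1}{108}\right) = - \frac{1}{216} \approx -0.0046296$)
$\left(-39 + N\right) \left(\left(\frac{1}{29 + 20} - 19\right) - 39\right) = \left(-39 - \frac{1}{216}\right) \left(\left(\frac{1}{29 + 20} - 19\right) - 39\right) = - \frac{8425 \left(\left(\frac{1}{49} - 19\right) - 39\right)}{216} = - \frac{8425 \left(- \frac{930}{49} - 39\right)}{216} = \left(- \frac{8425}{216}\right) \left(- \frac{2841}{49}\right) = \frac{7978475}{3528}$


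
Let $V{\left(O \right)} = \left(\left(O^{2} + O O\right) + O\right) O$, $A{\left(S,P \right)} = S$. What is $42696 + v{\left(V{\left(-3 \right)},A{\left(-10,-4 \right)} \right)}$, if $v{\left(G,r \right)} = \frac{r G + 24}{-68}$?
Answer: $\frac{1451427}{34} \approx 42689.0$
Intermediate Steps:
$V{\left(O \right)} = O \left(O + 2 O^{2}\right)$ ($V{\left(O \right)} = \left(\left(O^{2} + O^{2}\right) + O\right) O = \left(2 O^{2} + O\right) O = \left(O + 2 O^{2}\right) O = O \left(O + 2 O^{2}\right)$)
$v{\left(G,r \right)} = - \frac{6}{17} - \frac{G r}{68}$ ($v{\left(G,r \right)} = \left(G r + 24\right) \left(- \frac{1}{68}\right) = \left(24 + G r\right) \left(- \frac{1}{68}\right) = - \frac{6}{17} - \frac{G r}{68}$)
$42696 + v{\left(V{\left(-3 \right)},A{\left(-10,-4 \right)} \right)} = 42696 - \left(\frac{6}{17} + \frac{1}{68} \left(-3\right)^{2} \left(1 + 2 \left(-3\right)\right) \left(-10\right)\right) = 42696 - \left(\frac{6}{17} + \frac{1}{68} \cdot 9 \left(1 - 6\right) \left(-10\right)\right) = 42696 - \left(\frac{6}{17} + \frac{1}{68} \cdot 9 \left(-5\right) \left(-10\right)\right) = 42696 - \left(\frac{6}{17} - - \frac{225}{34}\right) = 42696 - \frac{237}{34} = \frac{1451427}{34}$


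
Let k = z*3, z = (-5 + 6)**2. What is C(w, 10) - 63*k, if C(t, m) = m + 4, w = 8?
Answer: -175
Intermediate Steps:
C(t, m) = 4 + m
z = 1 (z = 1**2 = 1)
k = 3 (k = 1*3 = 3)
C(w, 10) - 63*k = (4 + 10) - 63*3 = 14 - 189 = -175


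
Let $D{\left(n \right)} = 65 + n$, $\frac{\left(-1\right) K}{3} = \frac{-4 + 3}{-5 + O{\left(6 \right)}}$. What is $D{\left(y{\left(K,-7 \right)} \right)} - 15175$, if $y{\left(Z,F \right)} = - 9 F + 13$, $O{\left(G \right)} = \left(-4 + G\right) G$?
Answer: $-15034$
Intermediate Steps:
$O{\left(G \right)} = G \left(-4 + G\right)$
$K = \frac{3}{7}$ ($K = - 3 \frac{-4 + 3}{-5 + 6 \left(-4 + 6\right)} = - 3 \left(- \frac{1}{-5 + 6 \cdot 2}\right) = - 3 \left(- \frac{1}{-5 + 12}\right) = - 3 \left(- \frac{1}{7}\right) = - 3 \left(\left(-1\right) \frac{1}{7}\right) = \left(-3\right) \left(- \frac{1}{7}\right) = \frac{3}{7} \approx 0.42857$)
$y{\left(Z,F \right)} = 13 - 9 F$
$D{\left(y{\left(K,-7 \right)} \right)} - 15175 = \left(65 + \left(13 - -63\right)\right) - 15175 = \left(65 + \left(13 + 63\right)\right) - 15175 = \left(65 + 76\right) - 15175 = 141 - 15175 = -15034$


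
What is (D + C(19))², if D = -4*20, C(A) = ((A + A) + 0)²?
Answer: 1860496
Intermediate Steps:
C(A) = 4*A² (C(A) = (2*A + 0)² = (2*A)² = 4*A²)
D = -80
(D + C(19))² = (-80 + 4*19²)² = (-80 + 4*361)² = (-80 + 1444)² = 1364² = 1860496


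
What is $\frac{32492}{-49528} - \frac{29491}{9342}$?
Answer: $- \frac{110260657}{28918161} \approx -3.8129$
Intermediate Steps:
$\frac{32492}{-49528} - \frac{29491}{9342} = 32492 \left(- \frac{1}{49528}\right) - \frac{29491}{9342} = - \frac{8123}{12382} - \frac{29491}{9342} = - \frac{110260657}{28918161}$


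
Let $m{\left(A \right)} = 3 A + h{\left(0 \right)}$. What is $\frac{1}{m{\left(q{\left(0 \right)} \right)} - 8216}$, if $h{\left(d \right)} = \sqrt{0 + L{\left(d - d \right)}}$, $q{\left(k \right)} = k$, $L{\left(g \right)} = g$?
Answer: $- \frac{1}{8216} \approx -0.00012171$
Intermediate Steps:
$h{\left(d \right)} = 0$ ($h{\left(d \right)} = \sqrt{0 + \left(d - d\right)} = \sqrt{0 + 0} = \sqrt{0} = 0$)
$m{\left(A \right)} = 3 A$ ($m{\left(A \right)} = 3 A + 0 = 3 A$)
$\frac{1}{m{\left(q{\left(0 \right)} \right)} - 8216} = \frac{1}{3 \cdot 0 - 8216} = \frac{1}{0 - 8216} = \frac{1}{-8216} = - \frac{1}{8216}$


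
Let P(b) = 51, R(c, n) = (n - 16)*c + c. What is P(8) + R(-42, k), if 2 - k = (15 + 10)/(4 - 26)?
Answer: 6042/11 ≈ 549.27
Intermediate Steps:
k = 69/22 (k = 2 - (15 + 10)/(4 - 26) = 2 - 25/(-22) = 2 - 25*(-1)/22 = 2 - 1*(-25/22) = 2 + 25/22 = 69/22 ≈ 3.1364)
R(c, n) = c + c*(-16 + n) (R(c, n) = (-16 + n)*c + c = c*(-16 + n) + c = c + c*(-16 + n))
P(8) + R(-42, k) = 51 - 42*(-15 + 69/22) = 51 - 42*(-261/22) = 51 + 5481/11 = 6042/11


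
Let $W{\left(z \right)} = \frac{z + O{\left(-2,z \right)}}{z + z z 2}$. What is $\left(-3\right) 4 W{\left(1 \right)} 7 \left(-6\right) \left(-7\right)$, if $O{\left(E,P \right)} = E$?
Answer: $1176$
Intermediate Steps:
$W{\left(z \right)} = \frac{-2 + z}{z + 2 z^{2}}$ ($W{\left(z \right)} = \frac{z - 2}{z + z z 2} = \frac{-2 + z}{z + z^{2} \cdot 2} = \frac{-2 + z}{z + 2 z^{2}}$)
$\left(-3\right) 4 W{\left(1 \right)} 7 \left(-6\right) \left(-7\right) = \left(-3\right) 4 \frac{-2 + 1}{1 \left(1 + 2 \cdot 1\right)} 7 \left(-6\right) \left(-7\right) = - 12 \cdot 1 \frac{1}{1 + 2} \left(-1\right) \left(\left(-42\right) \left(-7\right)\right) = - 12 \cdot 1 \cdot \frac{1}{3} \left(-1\right) 294 = \left(-12\right) \left(- \frac{1}{3}\right) 294 = 4 \cdot 294 = 1176$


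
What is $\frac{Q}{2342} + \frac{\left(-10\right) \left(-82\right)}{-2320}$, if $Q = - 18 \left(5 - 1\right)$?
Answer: $- \frac{52187}{135836} \approx -0.38419$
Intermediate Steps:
$Q = -72$ ($Q = \left(-18\right) 4 = -72$)
$\frac{Q}{2342} + \frac{\left(-10\right) \left(-82\right)}{-2320} = - \frac{72}{2342} + \frac{\left(-10\right) \left(-82\right)}{-2320} = \left(-72\right) \frac{1}{2342} + 820 \left(- \frac{1}{2320}\right) = - \frac{36}{1171} - \frac{41}{116} = - \frac{52187}{135836}$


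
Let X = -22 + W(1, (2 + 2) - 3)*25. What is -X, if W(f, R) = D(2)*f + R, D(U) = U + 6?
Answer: -203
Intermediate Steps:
D(U) = 6 + U
W(f, R) = R + 8*f (W(f, R) = (6 + 2)*f + R = 8*f + R = R + 8*f)
X = 203 (X = -22 + (((2 + 2) - 3) + 8*1)*25 = -22 + ((4 - 3) + 8)*25 = -22 + (1 + 8)*25 = -22 + 9*25 = -22 + 225 = 203)
-X = -1*203 = -203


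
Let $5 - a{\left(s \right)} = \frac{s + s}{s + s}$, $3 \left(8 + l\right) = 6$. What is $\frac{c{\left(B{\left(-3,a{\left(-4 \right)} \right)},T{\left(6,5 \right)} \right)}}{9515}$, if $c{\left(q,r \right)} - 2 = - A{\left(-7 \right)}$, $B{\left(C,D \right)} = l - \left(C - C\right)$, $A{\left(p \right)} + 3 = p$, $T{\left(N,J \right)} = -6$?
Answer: $\frac{12}{9515} \approx 0.0012612$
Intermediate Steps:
$l = -6$ ($l = -8 + \frac{1}{3} \cdot 6 = -8 + 2 = -6$)
$A{\left(p \right)} = -3 + p$
$a{\left(s \right)} = 4$ ($a{\left(s \right)} = 5 - \frac{s + s}{s + s} = 5 - \frac{2 s}{2 s} = 5 - 2 s \frac{1}{2 s} = 5 - 1 = 4$)
$B{\left(C,D \right)} = -6$ ($B{\left(C,D \right)} = -6 - \left(C - C\right) = -6 - 0 = -6 + 0 = -6$)
$c{\left(q,r \right)} = 12$ ($c{\left(q,r \right)} = 2 - \left(-3 - 7\right) = 2 - -10 = 2 + 10 = 12$)
$\frac{c{\left(B{\left(-3,a{\left(-4 \right)} \right)},T{\left(6,5 \right)} \right)}}{9515} = \frac{12}{9515}$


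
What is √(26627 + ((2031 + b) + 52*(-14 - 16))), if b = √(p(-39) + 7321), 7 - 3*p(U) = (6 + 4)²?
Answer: √(27098 + 27*√10) ≈ 164.87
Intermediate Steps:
p(U) = -31 (p(U) = 7/3 - (6 + 4)²/3 = 7/3 - ⅓*10² = 7/3 - ⅓*100 = 7/3 - 100/3 = -31)
b = 27*√10 (b = √(-31 + 7321) = √7290 = 27*√10 ≈ 85.381)
√(26627 + ((2031 + b) + 52*(-14 - 16))) = √(26627 + ((2031 + 27*√10) + 52*(-14 - 16))) = √(26627 + ((2031 + 27*√10) + 52*(-30))) = √(26627 + ((2031 + 27*√10) - 1560)) = √(26627 + (471 + 27*√10)) = √(27098 + 27*√10)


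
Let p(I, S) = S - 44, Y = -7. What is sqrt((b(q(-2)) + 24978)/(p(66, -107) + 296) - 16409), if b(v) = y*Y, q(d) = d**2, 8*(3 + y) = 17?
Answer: I*sqrt(5462024430)/580 ≈ 127.42*I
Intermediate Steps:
y = -7/8 (y = -3 + (1/8)*17 = -3 + 17/8 = -7/8 ≈ -0.87500)
b(v) = 49/8 (b(v) = -7/8*(-7) = 49/8)
p(I, S) = -44 + S
sqrt((b(q(-2)) + 24978)/(p(66, -107) + 296) - 16409) = sqrt((49/8 + 24978)/((-44 - 107) + 296) - 16409) = sqrt(199873/(8*(-151 + 296)) - 16409) = sqrt((199873/8)/145 - 16409) = sqrt((199873/8)*(1/145) - 16409) = sqrt(199873/1160 - 16409) = sqrt(-18834567/1160) = I*sqrt(5462024430)/580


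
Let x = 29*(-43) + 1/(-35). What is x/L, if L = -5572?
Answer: 21823/97510 ≈ 0.22380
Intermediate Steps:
x = -43646/35 (x = -1247 - 1/35 = -43646/35 ≈ -1247.0)
x/L = -43646/35/(-5572) = -43646/35*(-1/5572) = 21823/97510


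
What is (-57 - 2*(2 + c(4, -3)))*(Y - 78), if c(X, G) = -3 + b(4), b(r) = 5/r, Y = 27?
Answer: 5865/2 ≈ 2932.5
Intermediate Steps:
c(X, G) = -7/4 (c(X, G) = -3 + 5/4 = -7/4)
(-57 - 2*(2 + c(4, -3)))*(Y - 78) = (-57 - 2*(2 - 7/4))*(27 - 78) = (-57 - 2*1/4)*(-51) = (-57 - 1/2)*(-51) = -115/2*(-51) = 5865/2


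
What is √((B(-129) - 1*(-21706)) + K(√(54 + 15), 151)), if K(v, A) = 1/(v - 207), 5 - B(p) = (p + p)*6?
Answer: √(4814612 - 23259*√69)/√(207 - √69) ≈ 152.51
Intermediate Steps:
B(p) = 5 - 12*p (B(p) = 5 - (p + p)*6 = 5 - 2*p*6 = 5 - 12*p)
K(v, A) = 1/(-207 + v)
√((B(-129) - 1*(-21706)) + K(√(54 + 15), 151)) = √(((5 - 12*(-129)) - 1*(-21706)) + 1/(-207 + √(54 + 15))) = √(((5 + 1548) + 21706) + 1/(-207 + √69)) = √((1553 + 21706) + 1/(-207 + √69)) = √(23259 + 1/(-207 + √69))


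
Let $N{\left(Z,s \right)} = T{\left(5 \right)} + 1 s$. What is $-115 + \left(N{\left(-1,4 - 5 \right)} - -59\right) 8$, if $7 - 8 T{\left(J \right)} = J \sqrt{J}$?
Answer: $356 - 5 \sqrt{5} \approx 344.82$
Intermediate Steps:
$T{\left(J \right)} = \frac{7}{8} - \frac{J^{\frac{3}{2}}}{8}$ ($T{\left(J \right)} = \frac{7}{8} - \frac{J \sqrt{J}}{8} = \frac{7}{8} - \frac{J^{\frac{3}{2}}}{8}$)
$N{\left(Z,s \right)} = \frac{7}{8} + s - \frac{5 \sqrt{5}}{8}$ ($N{\left(Z,s \right)} = \left(\frac{7}{8} - \frac{5^{\frac{3}{2}}}{8}\right) + 1 s = \left(\frac{7}{8} - \frac{5 \sqrt{5}}{8}\right) + s = \frac{7}{8} + s - \frac{5 \sqrt{5}}{8}$)
$-115 + \left(N{\left(-1,4 - 5 \right)} - -59\right) 8 = -115 + \left(\left(\frac{7}{8} + \left(4 - 5\right) - \frac{5 \sqrt{5}}{8}\right) - -59\right) 8 = -115 + \left(\left(\frac{7}{8} + \left(4 - 5\right) - \frac{5 \sqrt{5}}{8}\right) + 59\right) 8 = -115 + \left(\left(\frac{7}{8} - 1 - \frac{5 \sqrt{5}}{8}\right) + 59\right) 8 = -115 + \left(\left(- \frac{1}{8} - \frac{5 \sqrt{5}}{8}\right) + 59\right) 8 = -115 + \left(\frac{471}{8} - \frac{5 \sqrt{5}}{8}\right) 8 = -115 + \left(471 - 5 \sqrt{5}\right) = 356 - 5 \sqrt{5}$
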